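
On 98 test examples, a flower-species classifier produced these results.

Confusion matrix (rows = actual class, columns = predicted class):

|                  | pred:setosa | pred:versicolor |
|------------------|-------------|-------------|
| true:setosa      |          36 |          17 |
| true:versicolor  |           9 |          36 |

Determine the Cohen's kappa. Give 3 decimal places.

Observed agreement pₒ = trace/N = 72/98 = 0.7347
Expected agreement pₑ = Σ (rowᵢ·colᵢ)/N² = (53·45 + 45·53)/98² = 0.4967
κ = (pₒ − pₑ)/(1 − pₑ) = (0.7347 − 0.4967)/(1 − 0.4967) = 0.473

0.473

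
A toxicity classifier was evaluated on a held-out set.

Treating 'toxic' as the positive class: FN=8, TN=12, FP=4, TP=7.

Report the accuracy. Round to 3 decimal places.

Accuracy = (TP+TN)/N = (7+12)/31 = 0.613

0.613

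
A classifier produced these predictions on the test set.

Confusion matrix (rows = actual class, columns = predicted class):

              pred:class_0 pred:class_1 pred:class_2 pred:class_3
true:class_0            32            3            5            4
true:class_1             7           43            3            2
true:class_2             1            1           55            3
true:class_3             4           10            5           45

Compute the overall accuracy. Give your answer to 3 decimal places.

Accuracy = trace / total = (32+43+55+45=175) / 223 = 175/223 = 0.785

0.785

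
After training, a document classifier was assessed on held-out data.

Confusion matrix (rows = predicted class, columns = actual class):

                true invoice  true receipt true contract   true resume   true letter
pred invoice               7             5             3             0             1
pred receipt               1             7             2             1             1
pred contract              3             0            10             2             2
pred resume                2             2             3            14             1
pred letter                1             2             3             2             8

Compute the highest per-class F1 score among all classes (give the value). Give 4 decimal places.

Per-class F1 score (2·TP/(2·TP+FP+FN)):
  invoice: TP=7, FP=5+3+0+1=9, FN=1+3+2+1=7 → 14/30 = 0.46667
  receipt: TP=7, FP=1+2+1+1=5, FN=5+0+2+2=9 → 14/28 = 0.50000
  contract: TP=10, FP=3+0+2+2=7, FN=3+2+3+3=11 → 20/38 = 0.52632
  resume: TP=14, FP=2+2+3+1=8, FN=0+1+2+2=5 → 28/41 = 0.68293
  letter: TP=8, FP=1+2+3+2=8, FN=1+1+2+1=5 → 16/29 = 0.55172
Highest is class 'resume' with F1 score = 0.6829.

0.6829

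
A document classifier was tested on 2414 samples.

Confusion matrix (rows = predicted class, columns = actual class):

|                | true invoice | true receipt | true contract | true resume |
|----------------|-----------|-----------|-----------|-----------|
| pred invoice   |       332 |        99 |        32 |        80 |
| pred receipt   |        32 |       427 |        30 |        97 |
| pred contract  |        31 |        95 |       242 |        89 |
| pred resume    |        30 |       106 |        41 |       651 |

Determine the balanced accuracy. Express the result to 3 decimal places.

Balanced accuracy = mean of per-class recall.
  invoice: recall = 332/425 = 0.7812
  receipt: recall = 427/727 = 0.5873
  contract: recall = 242/345 = 0.7014
  resume: recall = 651/917 = 0.7099
Mean = (0.7812 + 0.5873 + 0.7014 + 0.7099) / 4 = 0.695

0.695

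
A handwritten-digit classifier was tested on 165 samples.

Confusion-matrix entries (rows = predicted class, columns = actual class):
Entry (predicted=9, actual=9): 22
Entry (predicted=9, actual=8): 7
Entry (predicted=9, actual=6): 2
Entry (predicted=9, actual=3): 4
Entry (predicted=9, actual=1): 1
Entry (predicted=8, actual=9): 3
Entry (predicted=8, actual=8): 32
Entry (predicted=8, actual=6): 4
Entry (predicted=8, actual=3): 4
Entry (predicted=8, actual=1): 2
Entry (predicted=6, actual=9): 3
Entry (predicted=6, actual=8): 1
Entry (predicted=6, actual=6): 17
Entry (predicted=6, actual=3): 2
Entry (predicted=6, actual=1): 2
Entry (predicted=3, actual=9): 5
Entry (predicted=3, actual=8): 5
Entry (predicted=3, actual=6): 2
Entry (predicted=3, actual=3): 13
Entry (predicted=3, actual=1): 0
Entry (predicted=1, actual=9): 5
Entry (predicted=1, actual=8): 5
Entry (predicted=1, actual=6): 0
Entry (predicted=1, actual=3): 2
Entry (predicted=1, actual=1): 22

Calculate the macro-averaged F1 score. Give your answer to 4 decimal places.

Per-class F1 score (2·TP/(2·TP+FP+FN)):
  9: TP=22, FP=7+2+4+1=14, FN=3+3+5+5=16 → 44/74 = 0.59459
  8: TP=32, FP=3+4+4+2=13, FN=7+1+5+5=18 → 64/95 = 0.67368
  6: TP=17, FP=3+1+2+2=8, FN=2+4+2+0=8 → 34/50 = 0.68000
  3: TP=13, FP=5+5+2+0=12, FN=4+4+2+2=12 → 26/50 = 0.52000
  1: TP=22, FP=5+5+0+2=12, FN=1+2+2+0=5 → 44/61 = 0.72131
Macro-F1 score = mean = (0.59459 + 0.67368 + 0.68000 + 0.52000 + 0.72131) / 5 = 0.6379

0.6379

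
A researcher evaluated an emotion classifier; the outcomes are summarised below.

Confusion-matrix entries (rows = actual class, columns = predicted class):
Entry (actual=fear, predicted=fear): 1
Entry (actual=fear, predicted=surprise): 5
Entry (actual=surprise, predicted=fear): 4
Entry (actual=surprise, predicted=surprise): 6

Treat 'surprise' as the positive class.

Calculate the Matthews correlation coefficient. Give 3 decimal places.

MCC = (TP·TN − FP·FN) / √((TP+FP)(TP+FN)(TN+FP)(TN+FN))
Numerator = 6·1 − 5·4 = -14
Denominator = √(11·10·6·5) = √3300 = 57.4456
MCC = -14 / 57.4456 = -0.244

-0.244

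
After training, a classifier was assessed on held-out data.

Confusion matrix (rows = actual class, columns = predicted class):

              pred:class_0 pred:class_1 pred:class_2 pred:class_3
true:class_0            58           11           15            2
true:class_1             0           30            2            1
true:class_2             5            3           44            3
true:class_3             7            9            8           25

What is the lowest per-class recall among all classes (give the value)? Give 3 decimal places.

Per-class recall (TP/(TP+FN)):
  class_0: TP=58, FN=11+15+2=28 → 58/86 = 0.6744
  class_1: TP=30, FN=0+2+1=3 → 30/33 = 0.9091
  class_2: TP=44, FN=5+3+3=11 → 44/55 = 0.8000
  class_3: TP=25, FN=7+9+8=24 → 25/49 = 0.5102
Lowest is class 'class_3' with recall = 0.510.

0.510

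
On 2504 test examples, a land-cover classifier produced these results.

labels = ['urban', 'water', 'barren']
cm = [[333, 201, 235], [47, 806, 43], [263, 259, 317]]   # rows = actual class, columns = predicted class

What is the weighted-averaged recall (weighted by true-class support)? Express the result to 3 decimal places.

0.581

Per-class recall (TP/(TP+FN)):
  urban: TP=333, FN=201+235=436 → 333/769 = 0.4330
  water: TP=806, FN=47+43=90 → 806/896 = 0.8996
  barren: TP=317, FN=263+259=522 → 317/839 = 0.3778
Weighted-recall = Σ (supportᵢ/N)·recallᵢ with N=2504: (769/2504)·0.4330 + (896/2504)·0.8996 + (839/2504)·0.3778 = 0.581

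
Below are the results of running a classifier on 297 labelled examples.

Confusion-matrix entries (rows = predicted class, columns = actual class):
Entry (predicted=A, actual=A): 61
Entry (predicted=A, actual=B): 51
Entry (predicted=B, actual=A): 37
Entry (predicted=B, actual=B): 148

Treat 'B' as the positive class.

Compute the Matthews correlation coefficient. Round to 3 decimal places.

0.355

MCC = (TP·TN − FP·FN) / √((TP+FP)(TP+FN)(TN+FP)(TN+FN))
Numerator = 148·61 − 37·51 = 7141
Denominator = √(185·199·98·112) = √404081440 = 20101.7770
MCC = 7141 / 20101.7770 = 0.355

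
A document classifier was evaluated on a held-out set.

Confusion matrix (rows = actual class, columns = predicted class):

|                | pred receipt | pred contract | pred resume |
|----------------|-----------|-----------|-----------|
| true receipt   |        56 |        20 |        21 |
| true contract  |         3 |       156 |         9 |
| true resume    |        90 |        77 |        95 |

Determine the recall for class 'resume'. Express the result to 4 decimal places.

0.3626

Treat 'resume' as positive and all other classes as negative.
recall = TP/(TP+FN).
resume: TP=95, FN=90+77=167 → 95/262 = 0.36260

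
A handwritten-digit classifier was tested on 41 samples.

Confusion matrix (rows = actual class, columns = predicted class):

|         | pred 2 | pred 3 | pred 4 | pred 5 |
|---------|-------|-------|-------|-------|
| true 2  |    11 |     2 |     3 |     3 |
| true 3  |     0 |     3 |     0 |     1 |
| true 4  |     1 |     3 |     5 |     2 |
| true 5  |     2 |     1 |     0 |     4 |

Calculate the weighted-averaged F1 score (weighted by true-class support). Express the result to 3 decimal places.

Per-class F1 score (2·TP/(2·TP+FP+FN)):
  2: TP=11, FP=0+1+2=3, FN=2+3+3=8 → 22/33 = 0.6667
  3: TP=3, FP=2+3+1=6, FN=0+0+1=1 → 6/13 = 0.4615
  4: TP=5, FP=3+0+0=3, FN=1+3+2=6 → 10/19 = 0.5263
  5: TP=4, FP=3+1+2=6, FN=2+1+0=3 → 8/17 = 0.4706
Weighted-F1 score = Σ (supportᵢ/N)·F1 scoreᵢ with N=41: (19/41)·0.6667 + (4/41)·0.4615 + (11/41)·0.5263 + (7/41)·0.4706 = 0.576

0.576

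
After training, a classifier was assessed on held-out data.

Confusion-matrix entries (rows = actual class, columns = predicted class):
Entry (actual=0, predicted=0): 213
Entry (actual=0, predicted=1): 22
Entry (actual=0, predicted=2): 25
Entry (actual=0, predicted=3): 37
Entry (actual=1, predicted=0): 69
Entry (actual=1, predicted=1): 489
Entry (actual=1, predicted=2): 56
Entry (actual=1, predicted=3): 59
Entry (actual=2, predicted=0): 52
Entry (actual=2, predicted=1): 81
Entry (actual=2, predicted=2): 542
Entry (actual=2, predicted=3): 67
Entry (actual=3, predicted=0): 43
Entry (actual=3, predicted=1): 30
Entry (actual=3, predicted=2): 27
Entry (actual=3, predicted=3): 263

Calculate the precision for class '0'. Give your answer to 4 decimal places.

0.5650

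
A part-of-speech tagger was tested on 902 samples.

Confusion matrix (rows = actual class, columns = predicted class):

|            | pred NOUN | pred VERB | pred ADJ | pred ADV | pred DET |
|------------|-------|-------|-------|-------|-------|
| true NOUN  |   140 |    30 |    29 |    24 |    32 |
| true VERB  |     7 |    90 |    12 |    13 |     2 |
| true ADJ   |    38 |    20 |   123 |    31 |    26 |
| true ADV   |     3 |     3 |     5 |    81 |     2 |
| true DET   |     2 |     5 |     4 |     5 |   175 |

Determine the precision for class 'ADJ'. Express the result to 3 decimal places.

One-vs-rest for 'ADJ': TP = diagonal; FP = other classes predicted 'ADJ'; FN = 'ADJ' predicted as other.
precision = TP/(TP+FP).
ADJ: TP=123, FP=29+12+5+4=50 → 123/173 = 0.7110

0.711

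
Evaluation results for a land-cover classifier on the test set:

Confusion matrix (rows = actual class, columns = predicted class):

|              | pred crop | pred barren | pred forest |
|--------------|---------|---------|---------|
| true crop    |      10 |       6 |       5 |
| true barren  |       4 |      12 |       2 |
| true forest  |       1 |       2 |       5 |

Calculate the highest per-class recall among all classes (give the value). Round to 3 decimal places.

0.667

Per-class recall (TP/(TP+FN)):
  crop: TP=10, FN=6+5=11 → 10/21 = 0.4762
  barren: TP=12, FN=4+2=6 → 12/18 = 0.6667
  forest: TP=5, FN=1+2=3 → 5/8 = 0.6250
Highest is class 'barren' with recall = 0.667.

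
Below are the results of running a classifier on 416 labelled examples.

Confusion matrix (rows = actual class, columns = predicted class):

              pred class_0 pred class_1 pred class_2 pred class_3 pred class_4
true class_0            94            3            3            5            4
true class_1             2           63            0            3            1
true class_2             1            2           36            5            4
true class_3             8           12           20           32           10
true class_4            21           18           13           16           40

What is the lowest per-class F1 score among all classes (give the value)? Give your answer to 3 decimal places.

0.448

Per-class F1 score (2·TP/(2·TP+FP+FN)):
  class_0: TP=94, FP=2+1+8+21=32, FN=3+3+5+4=15 → 188/235 = 0.8000
  class_1: TP=63, FP=3+2+12+18=35, FN=2+0+3+1=6 → 126/167 = 0.7545
  class_2: TP=36, FP=3+0+20+13=36, FN=1+2+5+4=12 → 72/120 = 0.6000
  class_3: TP=32, FP=5+3+5+16=29, FN=8+12+20+10=50 → 64/143 = 0.4476
  class_4: TP=40, FP=4+1+4+10=19, FN=21+18+13+16=68 → 80/167 = 0.4790
Lowest is class 'class_3' with F1 score = 0.448.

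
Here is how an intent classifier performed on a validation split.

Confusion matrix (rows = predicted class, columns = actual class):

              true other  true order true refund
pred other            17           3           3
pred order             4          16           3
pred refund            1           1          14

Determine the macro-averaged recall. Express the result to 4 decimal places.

Per-class recall (TP/(TP+FN)):
  other: TP=17, FN=4+1=5 → 17/22 = 0.77273
  order: TP=16, FN=3+1=4 → 16/20 = 0.80000
  refund: TP=14, FN=3+3=6 → 14/20 = 0.70000
Macro-recall = mean = (0.77273 + 0.80000 + 0.70000) / 3 = 0.7576

0.7576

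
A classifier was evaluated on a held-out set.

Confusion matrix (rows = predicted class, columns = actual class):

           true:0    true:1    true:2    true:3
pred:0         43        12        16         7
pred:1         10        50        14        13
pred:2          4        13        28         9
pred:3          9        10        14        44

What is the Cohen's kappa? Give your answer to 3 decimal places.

0.409

Observed agreement pₒ = trace/N = 165/296 = 0.5574
Expected agreement pₑ = Σ (rowᵢ·colᵢ)/N² = (66·78 + 85·87 + 72·54 + 73·77)/296² = 0.2517
κ = (pₒ − pₑ)/(1 − pₑ) = (0.5574 − 0.2517)/(1 − 0.2517) = 0.409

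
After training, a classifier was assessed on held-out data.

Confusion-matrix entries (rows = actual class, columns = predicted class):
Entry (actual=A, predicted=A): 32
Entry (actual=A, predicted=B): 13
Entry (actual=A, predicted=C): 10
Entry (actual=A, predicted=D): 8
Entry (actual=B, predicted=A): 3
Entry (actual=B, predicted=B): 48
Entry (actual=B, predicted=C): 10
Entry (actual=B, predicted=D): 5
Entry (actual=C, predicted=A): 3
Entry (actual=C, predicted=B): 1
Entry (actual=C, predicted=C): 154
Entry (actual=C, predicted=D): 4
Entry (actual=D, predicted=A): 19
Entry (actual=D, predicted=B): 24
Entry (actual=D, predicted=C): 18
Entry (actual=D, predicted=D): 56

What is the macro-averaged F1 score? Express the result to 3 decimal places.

Per-class F1 score (2·TP/(2·TP+FP+FN)):
  A: TP=32, FP=3+3+19=25, FN=13+10+8=31 → 64/120 = 0.5333
  B: TP=48, FP=13+1+24=38, FN=3+10+5=18 → 96/152 = 0.6316
  C: TP=154, FP=10+10+18=38, FN=3+1+4=8 → 308/354 = 0.8701
  D: TP=56, FP=8+5+4=17, FN=19+24+18=61 → 112/190 = 0.5895
Macro-F1 score = mean = (0.5333 + 0.6316 + 0.8701 + 0.5895) / 4 = 0.656

0.656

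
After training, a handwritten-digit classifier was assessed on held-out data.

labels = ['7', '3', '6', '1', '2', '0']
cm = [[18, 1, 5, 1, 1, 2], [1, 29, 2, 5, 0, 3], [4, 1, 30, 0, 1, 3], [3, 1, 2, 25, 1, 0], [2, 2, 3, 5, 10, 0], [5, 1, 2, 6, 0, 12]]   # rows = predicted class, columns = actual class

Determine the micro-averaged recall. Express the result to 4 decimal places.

0.6631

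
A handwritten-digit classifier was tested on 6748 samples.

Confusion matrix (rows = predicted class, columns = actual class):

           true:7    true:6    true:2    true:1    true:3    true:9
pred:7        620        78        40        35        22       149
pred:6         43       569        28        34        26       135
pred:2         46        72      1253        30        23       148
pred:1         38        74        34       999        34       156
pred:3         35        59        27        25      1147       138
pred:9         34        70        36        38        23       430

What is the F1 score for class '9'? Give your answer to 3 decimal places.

One-vs-rest for '9': TP = diagonal; FP = other classes predicted '9'; FN = '9' predicted as other.
F1 score = 2·TP/(2·TP+FP+FN).
9: TP=430, FP=34+70+36+38+23=201, FN=149+135+148+156+138=726 → 860/1787 = 0.4813

0.481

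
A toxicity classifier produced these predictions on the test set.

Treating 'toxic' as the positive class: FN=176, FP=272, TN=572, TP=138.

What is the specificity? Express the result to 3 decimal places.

Specificity = TN/(TN+FP) = 572/(572+272) = 0.678

0.678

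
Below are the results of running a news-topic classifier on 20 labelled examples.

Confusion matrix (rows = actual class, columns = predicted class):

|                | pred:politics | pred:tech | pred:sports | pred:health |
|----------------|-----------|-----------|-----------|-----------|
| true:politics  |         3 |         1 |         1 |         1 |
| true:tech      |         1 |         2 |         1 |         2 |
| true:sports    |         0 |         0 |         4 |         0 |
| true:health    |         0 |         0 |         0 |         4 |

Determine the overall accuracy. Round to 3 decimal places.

Accuracy = trace / total = (3+2+4+4=13) / 20 = 13/20 = 0.650

0.650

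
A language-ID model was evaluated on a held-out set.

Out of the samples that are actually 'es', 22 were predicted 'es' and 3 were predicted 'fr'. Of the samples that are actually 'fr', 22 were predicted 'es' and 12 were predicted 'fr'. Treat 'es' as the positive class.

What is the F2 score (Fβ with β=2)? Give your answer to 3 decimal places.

0.764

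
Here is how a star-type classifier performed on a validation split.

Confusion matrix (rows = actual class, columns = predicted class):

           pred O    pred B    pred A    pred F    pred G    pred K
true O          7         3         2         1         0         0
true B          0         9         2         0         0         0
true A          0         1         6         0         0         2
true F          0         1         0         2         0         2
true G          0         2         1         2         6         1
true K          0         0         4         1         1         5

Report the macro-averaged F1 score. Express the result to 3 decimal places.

0.556

Per-class F1 score (2·TP/(2·TP+FP+FN)):
  O: TP=7, FP=0+0+0+0+0=0, FN=3+2+1+0+0=6 → 14/20 = 0.7000
  B: TP=9, FP=3+1+1+2+0=7, FN=0+2+0+0+0=2 → 18/27 = 0.6667
  A: TP=6, FP=2+2+0+1+4=9, FN=0+1+0+0+2=3 → 12/24 = 0.5000
  F: TP=2, FP=1+0+0+2+1=4, FN=0+1+0+0+2=3 → 4/11 = 0.3636
  G: TP=6, FP=0+0+0+0+1=1, FN=0+2+1+2+1=6 → 12/19 = 0.6316
  K: TP=5, FP=0+0+2+2+1=5, FN=0+0+4+1+1=6 → 10/21 = 0.4762
Macro-F1 score = mean = (0.7000 + 0.6667 + 0.5000 + 0.3636 + 0.6316 + 0.4762) / 6 = 0.556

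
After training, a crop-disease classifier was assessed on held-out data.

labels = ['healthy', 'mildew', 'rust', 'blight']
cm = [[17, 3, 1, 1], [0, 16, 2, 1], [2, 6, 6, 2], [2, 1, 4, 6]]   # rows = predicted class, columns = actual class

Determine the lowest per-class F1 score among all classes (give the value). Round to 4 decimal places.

0.4138

Per-class F1 score (2·TP/(2·TP+FP+FN)):
  healthy: TP=17, FP=3+1+1=5, FN=0+2+2=4 → 34/43 = 0.79070
  mildew: TP=16, FP=0+2+1=3, FN=3+6+1=10 → 32/45 = 0.71111
  rust: TP=6, FP=2+6+2=10, FN=1+2+4=7 → 12/29 = 0.41379
  blight: TP=6, FP=2+1+4=7, FN=1+1+2=4 → 12/23 = 0.52174
Lowest is class 'rust' with F1 score = 0.4138.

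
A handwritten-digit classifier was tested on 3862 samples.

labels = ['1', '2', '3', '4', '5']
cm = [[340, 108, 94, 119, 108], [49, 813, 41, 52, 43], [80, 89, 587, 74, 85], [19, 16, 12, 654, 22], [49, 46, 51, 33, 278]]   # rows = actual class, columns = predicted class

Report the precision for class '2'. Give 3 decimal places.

0.758

precision = TP/(TP+FP).
2: TP=813, FP=108+89+16+46=259 → 813/1072 = 0.7584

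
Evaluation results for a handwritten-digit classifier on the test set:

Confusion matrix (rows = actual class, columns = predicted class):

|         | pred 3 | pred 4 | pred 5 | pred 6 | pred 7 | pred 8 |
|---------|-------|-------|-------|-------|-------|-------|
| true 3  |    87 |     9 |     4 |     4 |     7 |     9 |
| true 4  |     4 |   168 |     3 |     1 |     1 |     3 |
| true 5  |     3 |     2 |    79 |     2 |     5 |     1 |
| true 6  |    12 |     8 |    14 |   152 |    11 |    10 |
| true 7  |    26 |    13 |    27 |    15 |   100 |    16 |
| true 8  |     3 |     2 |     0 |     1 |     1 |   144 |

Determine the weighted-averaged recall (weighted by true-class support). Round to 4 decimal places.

Per-class recall (TP/(TP+FN)):
  3: TP=87, FN=9+4+4+7+9=33 → 87/120 = 0.72500
  4: TP=168, FN=4+3+1+1+3=12 → 168/180 = 0.93333
  5: TP=79, FN=3+2+2+5+1=13 → 79/92 = 0.85870
  6: TP=152, FN=12+8+14+11+10=55 → 152/207 = 0.73430
  7: TP=100, FN=26+13+27+15+16=97 → 100/197 = 0.50761
  8: TP=144, FN=3+2+0+1+1=7 → 144/151 = 0.95364
Weighted-recall = Σ (supportᵢ/N)·recallᵢ with N=947: (120/947)·0.72500 + (180/947)·0.93333 + (92/947)·0.85870 + (207/947)·0.73430 + (197/947)·0.50761 + (151/947)·0.95364 = 0.7709

0.7709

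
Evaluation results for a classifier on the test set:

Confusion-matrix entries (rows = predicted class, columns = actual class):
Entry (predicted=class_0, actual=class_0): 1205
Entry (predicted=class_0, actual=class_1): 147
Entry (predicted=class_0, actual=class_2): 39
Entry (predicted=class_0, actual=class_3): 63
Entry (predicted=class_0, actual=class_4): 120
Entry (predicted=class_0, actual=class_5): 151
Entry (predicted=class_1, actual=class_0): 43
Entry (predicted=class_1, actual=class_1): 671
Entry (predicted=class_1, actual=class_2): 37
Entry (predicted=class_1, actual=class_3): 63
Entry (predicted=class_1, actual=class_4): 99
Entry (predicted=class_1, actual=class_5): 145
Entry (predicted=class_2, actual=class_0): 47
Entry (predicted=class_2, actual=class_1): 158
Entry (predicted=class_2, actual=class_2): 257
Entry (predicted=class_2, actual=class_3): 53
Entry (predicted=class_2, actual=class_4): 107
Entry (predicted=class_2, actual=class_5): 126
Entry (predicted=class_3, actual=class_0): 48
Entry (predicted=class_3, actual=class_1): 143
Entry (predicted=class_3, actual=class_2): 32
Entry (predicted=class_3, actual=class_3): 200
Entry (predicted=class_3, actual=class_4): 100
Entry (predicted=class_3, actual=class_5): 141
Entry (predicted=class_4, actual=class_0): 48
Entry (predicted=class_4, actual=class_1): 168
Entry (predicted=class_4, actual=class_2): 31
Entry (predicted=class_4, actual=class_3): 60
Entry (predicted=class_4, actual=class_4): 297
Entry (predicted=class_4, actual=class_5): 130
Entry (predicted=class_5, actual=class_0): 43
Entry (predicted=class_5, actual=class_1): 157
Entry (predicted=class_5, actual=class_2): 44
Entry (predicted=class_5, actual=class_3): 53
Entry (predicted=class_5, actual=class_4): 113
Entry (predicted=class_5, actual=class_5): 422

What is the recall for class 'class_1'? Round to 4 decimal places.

0.4647

One-vs-rest for 'class_1': TP = diagonal; FP = other classes predicted 'class_1'; FN = 'class_1' predicted as other.
recall = TP/(TP+FN).
class_1: TP=671, FN=147+158+143+168+157=773 → 671/1444 = 0.46468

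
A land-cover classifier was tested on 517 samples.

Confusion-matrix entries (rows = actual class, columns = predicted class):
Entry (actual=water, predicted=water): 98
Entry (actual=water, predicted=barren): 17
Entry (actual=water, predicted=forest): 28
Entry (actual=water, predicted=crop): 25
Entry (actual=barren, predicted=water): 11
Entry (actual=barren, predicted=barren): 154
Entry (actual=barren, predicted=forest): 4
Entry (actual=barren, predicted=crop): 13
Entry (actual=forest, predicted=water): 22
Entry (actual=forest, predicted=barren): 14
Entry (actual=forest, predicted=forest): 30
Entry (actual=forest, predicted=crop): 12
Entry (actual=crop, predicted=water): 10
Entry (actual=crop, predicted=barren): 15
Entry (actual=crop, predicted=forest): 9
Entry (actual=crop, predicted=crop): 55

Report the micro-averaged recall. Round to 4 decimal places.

Micro-averaging pools counts across classes: ΣTP=337, ΣFP=180, ΣFN=180.
Micro-recall = TP/(TP+FN) on pooled counts = 0.6518 (equals overall accuracy in single-label multiclass).

0.6518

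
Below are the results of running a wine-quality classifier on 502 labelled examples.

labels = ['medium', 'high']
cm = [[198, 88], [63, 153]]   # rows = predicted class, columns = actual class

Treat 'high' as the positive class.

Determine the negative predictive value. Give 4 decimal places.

0.6923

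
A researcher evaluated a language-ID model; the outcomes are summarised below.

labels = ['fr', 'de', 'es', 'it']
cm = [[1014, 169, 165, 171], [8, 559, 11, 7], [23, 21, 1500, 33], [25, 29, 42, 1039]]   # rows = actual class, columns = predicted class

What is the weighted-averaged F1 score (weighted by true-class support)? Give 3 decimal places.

Per-class F1 score (2·TP/(2·TP+FP+FN)):
  fr: TP=1014, FP=8+23+25=56, FN=169+165+171=505 → 2028/2589 = 0.7833
  de: TP=559, FP=169+21+29=219, FN=8+11+7=26 → 1118/1363 = 0.8202
  es: TP=1500, FP=165+11+42=218, FN=23+21+33=77 → 3000/3295 = 0.9105
  it: TP=1039, FP=171+7+33=211, FN=25+29+42=96 → 2078/2385 = 0.8713
Weighted-F1 score = Σ (supportᵢ/N)·F1 scoreᵢ with N=4816: (1519/4816)·0.7833 + (585/4816)·0.8202 + (1577/4816)·0.9105 + (1135/4816)·0.8713 = 0.850

0.850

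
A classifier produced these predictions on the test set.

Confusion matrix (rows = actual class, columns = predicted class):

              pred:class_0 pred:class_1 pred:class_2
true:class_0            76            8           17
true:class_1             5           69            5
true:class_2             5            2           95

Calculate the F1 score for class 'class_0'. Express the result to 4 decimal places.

Take TP from the diagonal, FP from the rest of the 'class_0' prediction marginal, FN from the rest of the 'class_0' actual marginal.
F1 score = 2·TP/(2·TP+FP+FN).
class_0: TP=76, FP=5+5=10, FN=8+17=25 → 152/187 = 0.81283

0.8128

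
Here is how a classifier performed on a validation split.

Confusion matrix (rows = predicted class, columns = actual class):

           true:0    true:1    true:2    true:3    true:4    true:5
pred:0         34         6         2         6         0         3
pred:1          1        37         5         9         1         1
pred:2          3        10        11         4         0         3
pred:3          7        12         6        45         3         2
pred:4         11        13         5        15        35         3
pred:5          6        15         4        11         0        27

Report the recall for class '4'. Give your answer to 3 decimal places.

0.897

One-vs-rest for '4': TP = diagonal; FP = other classes predicted '4'; FN = '4' predicted as other.
recall = TP/(TP+FN).
4: TP=35, FN=0+1+0+3+0=4 → 35/39 = 0.8974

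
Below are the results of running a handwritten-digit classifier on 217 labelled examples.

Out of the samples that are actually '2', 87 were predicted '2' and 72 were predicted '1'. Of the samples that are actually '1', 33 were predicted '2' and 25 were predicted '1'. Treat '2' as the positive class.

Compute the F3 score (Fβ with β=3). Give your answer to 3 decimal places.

0.561

Fβ = (1+β²)·TP / ((1+β²)·TP + β²·FN + FP), with β²=9
= 10·87 / (10·87 + 9·72 + 33) = 0.561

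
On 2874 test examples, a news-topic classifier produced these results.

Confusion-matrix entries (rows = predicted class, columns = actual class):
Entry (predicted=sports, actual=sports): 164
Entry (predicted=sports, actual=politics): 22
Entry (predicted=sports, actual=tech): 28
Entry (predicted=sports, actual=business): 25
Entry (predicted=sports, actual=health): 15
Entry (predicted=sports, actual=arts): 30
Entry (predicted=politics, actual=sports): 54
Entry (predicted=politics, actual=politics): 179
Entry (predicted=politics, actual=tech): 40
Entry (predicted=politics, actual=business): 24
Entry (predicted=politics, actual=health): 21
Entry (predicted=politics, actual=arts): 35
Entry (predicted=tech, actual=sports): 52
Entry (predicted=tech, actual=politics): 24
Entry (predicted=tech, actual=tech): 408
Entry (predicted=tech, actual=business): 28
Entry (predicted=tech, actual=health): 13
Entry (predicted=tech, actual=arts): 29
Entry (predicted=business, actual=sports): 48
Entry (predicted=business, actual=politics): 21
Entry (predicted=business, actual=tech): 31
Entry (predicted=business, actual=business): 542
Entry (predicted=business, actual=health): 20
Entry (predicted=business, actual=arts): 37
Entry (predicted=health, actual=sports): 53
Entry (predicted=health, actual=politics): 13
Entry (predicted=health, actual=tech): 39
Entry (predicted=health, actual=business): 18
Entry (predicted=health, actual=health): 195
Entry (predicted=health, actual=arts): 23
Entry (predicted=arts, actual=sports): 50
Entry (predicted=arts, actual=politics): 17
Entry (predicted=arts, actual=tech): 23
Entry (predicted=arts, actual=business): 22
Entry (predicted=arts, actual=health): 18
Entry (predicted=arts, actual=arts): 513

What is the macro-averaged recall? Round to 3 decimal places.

0.673

Per-class recall (TP/(TP+FN)):
  sports: TP=164, FN=54+52+48+53+50=257 → 164/421 = 0.3895
  politics: TP=179, FN=22+24+21+13+17=97 → 179/276 = 0.6486
  tech: TP=408, FN=28+40+31+39+23=161 → 408/569 = 0.7170
  business: TP=542, FN=25+24+28+18+22=117 → 542/659 = 0.8225
  health: TP=195, FN=15+21+13+20+18=87 → 195/282 = 0.6915
  arts: TP=513, FN=30+35+29+37+23=154 → 513/667 = 0.7691
Macro-recall = mean = (0.3895 + 0.6486 + 0.7170 + 0.8225 + 0.6915 + 0.7691) / 6 = 0.673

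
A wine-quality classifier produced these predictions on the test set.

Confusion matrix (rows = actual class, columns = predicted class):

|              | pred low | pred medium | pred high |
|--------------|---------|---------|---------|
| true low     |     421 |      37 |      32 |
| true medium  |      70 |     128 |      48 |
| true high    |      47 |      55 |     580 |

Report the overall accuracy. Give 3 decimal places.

0.796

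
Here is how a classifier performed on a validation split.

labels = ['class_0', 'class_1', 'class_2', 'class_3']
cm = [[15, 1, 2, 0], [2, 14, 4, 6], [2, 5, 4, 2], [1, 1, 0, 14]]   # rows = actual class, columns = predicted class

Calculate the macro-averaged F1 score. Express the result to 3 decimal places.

Per-class F1 score (2·TP/(2·TP+FP+FN)):
  class_0: TP=15, FP=2+2+1=5, FN=1+2+0=3 → 30/38 = 0.7895
  class_1: TP=14, FP=1+5+1=7, FN=2+4+6=12 → 28/47 = 0.5957
  class_2: TP=4, FP=2+4+0=6, FN=2+5+2=9 → 8/23 = 0.3478
  class_3: TP=14, FP=0+6+2=8, FN=1+1+0=2 → 28/38 = 0.7368
Macro-F1 score = mean = (0.7895 + 0.5957 + 0.3478 + 0.7368) / 4 = 0.617

0.617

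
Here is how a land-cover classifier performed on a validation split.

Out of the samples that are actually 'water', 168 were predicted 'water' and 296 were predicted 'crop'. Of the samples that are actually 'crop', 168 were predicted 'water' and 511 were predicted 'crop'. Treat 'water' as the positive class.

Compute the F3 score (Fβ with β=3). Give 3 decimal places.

0.372

Fβ = (1+β²)·TP / ((1+β²)·TP + β²·FN + FP), with β²=9
= 10·168 / (10·168 + 9·296 + 168) = 0.372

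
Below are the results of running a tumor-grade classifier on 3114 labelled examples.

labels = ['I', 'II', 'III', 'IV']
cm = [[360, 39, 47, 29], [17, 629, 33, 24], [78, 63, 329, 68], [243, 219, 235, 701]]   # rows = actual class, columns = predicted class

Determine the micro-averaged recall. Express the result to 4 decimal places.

Micro-averaging pools counts across classes: ΣTP=2019, ΣFP=1095, ΣFN=1095.
Micro-recall = TP/(TP+FN) on pooled counts = 0.6484 (equals overall accuracy in single-label multiclass).

0.6484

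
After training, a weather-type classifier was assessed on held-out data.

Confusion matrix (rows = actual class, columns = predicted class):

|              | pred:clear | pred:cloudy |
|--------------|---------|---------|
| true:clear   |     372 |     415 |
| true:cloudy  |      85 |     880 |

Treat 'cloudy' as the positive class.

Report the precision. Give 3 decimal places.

0.680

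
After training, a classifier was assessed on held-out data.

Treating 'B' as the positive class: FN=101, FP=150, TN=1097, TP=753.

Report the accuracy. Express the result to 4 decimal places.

Accuracy = (TP+TN)/N = (753+1097)/2101 = 0.8805

0.8805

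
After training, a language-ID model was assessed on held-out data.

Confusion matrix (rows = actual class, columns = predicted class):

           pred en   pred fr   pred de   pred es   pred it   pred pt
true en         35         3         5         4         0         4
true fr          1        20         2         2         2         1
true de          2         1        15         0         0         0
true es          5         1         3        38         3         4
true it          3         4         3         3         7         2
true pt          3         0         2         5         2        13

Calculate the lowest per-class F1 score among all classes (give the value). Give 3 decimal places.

Per-class F1 score (2·TP/(2·TP+FP+FN)):
  en: TP=35, FP=1+2+5+3+3=14, FN=3+5+4+0+4=16 → 70/100 = 0.7000
  fr: TP=20, FP=3+1+1+4+0=9, FN=1+2+2+2+1=8 → 40/57 = 0.7018
  de: TP=15, FP=5+2+3+3+2=15, FN=2+1+0+0+0=3 → 30/48 = 0.6250
  es: TP=38, FP=4+2+0+3+5=14, FN=5+1+3+3+4=16 → 76/106 = 0.7170
  it: TP=7, FP=0+2+0+3+2=7, FN=3+4+3+3+2=15 → 14/36 = 0.3889
  pt: TP=13, FP=4+1+0+4+2=11, FN=3+0+2+5+2=12 → 26/49 = 0.5306
Lowest is class 'it' with F1 score = 0.389.

0.389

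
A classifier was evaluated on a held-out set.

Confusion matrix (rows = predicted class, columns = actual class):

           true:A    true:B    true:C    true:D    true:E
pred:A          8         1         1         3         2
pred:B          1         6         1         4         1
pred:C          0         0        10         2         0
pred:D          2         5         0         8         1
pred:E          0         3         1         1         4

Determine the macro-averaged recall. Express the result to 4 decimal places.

0.5682

Per-class recall (TP/(TP+FN)):
  A: TP=8, FN=1+0+2+0=3 → 8/11 = 0.72727
  B: TP=6, FN=1+0+5+3=9 → 6/15 = 0.40000
  C: TP=10, FN=1+1+0+1=3 → 10/13 = 0.76923
  D: TP=8, FN=3+4+2+1=10 → 8/18 = 0.44444
  E: TP=4, FN=2+1+0+1=4 → 4/8 = 0.50000
Macro-recall = mean = (0.72727 + 0.40000 + 0.76923 + 0.44444 + 0.50000) / 5 = 0.5682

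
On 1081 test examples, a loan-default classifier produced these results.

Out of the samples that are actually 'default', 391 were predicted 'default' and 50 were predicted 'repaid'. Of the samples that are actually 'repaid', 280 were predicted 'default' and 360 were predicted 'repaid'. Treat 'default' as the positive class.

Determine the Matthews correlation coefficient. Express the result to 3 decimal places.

MCC = (TP·TN − FP·FN) / √((TP+FP)(TP+FN)(TN+FP)(TN+FN))
Numerator = 391·360 − 280·50 = 126760
Denominator = √(671·441·640·410) = √77647046400 = 278652.1961
MCC = 126760 / 278652.1961 = 0.455

0.455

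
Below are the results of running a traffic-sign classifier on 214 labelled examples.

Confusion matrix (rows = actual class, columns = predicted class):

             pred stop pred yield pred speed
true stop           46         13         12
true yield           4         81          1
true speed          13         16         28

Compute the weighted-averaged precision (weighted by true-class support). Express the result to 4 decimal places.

0.7201

Per-class precision (TP/(TP+FP)):
  stop: TP=46, FP=4+13=17 → 46/63 = 0.73016
  yield: TP=81, FP=13+16=29 → 81/110 = 0.73636
  speed: TP=28, FP=12+1=13 → 28/41 = 0.68293
Weighted-precision = Σ (supportᵢ/N)·precisionᵢ with N=214: (71/214)·0.73016 + (86/214)·0.73636 + (57/214)·0.68293 = 0.7201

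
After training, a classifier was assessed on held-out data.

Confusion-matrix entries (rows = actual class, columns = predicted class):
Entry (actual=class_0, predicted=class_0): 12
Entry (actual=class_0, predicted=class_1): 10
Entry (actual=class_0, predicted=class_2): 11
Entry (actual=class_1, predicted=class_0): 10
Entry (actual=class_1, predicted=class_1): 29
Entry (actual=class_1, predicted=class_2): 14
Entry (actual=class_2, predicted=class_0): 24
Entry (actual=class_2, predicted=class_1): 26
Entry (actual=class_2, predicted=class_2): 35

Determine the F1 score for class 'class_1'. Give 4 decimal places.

0.4915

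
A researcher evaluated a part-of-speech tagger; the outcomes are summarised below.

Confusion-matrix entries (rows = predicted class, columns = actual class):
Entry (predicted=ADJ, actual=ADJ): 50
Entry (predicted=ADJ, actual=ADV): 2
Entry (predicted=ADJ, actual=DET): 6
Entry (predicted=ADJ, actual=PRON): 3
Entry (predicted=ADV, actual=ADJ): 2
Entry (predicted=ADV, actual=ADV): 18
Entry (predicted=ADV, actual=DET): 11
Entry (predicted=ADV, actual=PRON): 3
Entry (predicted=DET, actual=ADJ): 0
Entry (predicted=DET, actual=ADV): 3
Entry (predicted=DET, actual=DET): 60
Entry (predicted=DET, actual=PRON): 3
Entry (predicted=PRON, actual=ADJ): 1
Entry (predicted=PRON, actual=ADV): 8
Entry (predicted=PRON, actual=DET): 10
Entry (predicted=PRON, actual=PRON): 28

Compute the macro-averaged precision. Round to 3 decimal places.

0.713

Per-class precision (TP/(TP+FP)):
  ADJ: TP=50, FP=2+6+3=11 → 50/61 = 0.8197
  ADV: TP=18, FP=2+11+3=16 → 18/34 = 0.5294
  DET: TP=60, FP=0+3+3=6 → 60/66 = 0.9091
  PRON: TP=28, FP=1+8+10=19 → 28/47 = 0.5957
Macro-precision = mean = (0.8197 + 0.5294 + 0.9091 + 0.5957) / 4 = 0.713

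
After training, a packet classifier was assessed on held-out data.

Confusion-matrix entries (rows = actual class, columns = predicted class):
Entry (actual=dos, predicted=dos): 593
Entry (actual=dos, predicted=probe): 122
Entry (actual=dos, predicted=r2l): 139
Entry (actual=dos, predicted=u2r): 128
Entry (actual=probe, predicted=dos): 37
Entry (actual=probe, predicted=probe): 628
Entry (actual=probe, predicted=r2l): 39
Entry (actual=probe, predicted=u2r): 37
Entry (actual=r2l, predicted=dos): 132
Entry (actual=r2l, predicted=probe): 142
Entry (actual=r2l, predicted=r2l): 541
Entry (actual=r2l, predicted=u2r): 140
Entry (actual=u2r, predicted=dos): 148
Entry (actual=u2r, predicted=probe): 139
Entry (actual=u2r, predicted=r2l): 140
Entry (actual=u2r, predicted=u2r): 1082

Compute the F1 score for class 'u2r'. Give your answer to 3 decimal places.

One-vs-rest for 'u2r': TP = diagonal; FP = other classes predicted 'u2r'; FN = 'u2r' predicted as other.
F1 score = 2·TP/(2·TP+FP+FN).
u2r: TP=1082, FP=128+37+140=305, FN=148+139+140=427 → 2164/2896 = 0.7472

0.747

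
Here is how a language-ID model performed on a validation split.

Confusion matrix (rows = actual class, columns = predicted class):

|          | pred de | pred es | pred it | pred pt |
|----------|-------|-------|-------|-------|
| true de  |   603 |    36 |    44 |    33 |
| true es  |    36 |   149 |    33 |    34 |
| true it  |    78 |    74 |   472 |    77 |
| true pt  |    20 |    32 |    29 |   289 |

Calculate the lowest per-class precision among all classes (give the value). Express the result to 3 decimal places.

0.512

Per-class precision (TP/(TP+FP)):
  de: TP=603, FP=36+78+20=134 → 603/737 = 0.8182
  es: TP=149, FP=36+74+32=142 → 149/291 = 0.5120
  it: TP=472, FP=44+33+29=106 → 472/578 = 0.8166
  pt: TP=289, FP=33+34+77=144 → 289/433 = 0.6674
Lowest is class 'es' with precision = 0.512.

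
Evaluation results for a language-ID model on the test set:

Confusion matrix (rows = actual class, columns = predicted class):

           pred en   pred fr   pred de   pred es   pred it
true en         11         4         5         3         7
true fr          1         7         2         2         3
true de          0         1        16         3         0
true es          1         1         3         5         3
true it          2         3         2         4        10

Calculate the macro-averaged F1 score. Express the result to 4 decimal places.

Per-class F1 score (2·TP/(2·TP+FP+FN)):
  en: TP=11, FP=1+0+1+2=4, FN=4+5+3+7=19 → 22/45 = 0.48889
  fr: TP=7, FP=4+1+1+3=9, FN=1+2+2+3=8 → 14/31 = 0.45161
  de: TP=16, FP=5+2+3+2=12, FN=0+1+3+0=4 → 32/48 = 0.66667
  es: TP=5, FP=3+2+3+4=12, FN=1+1+3+3=8 → 10/30 = 0.33333
  it: TP=10, FP=7+3+0+3=13, FN=2+3+2+4=11 → 20/44 = 0.45455
Macro-F1 score = mean = (0.48889 + 0.45161 + 0.66667 + 0.33333 + 0.45455) / 5 = 0.4790

0.4790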